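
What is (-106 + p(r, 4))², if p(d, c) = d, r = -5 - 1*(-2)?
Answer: 11881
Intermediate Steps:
r = -3 (r = -5 + 2 = -3)
(-106 + p(r, 4))² = (-106 - 3)² = (-109)² = 11881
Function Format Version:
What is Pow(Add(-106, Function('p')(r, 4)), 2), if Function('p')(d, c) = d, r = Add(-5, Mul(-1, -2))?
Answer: 11881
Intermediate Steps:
r = -3 (r = Add(-5, 2) = -3)
Pow(Add(-106, Function('p')(r, 4)), 2) = Pow(Add(-106, -3), 2) = Pow(-109, 2) = 11881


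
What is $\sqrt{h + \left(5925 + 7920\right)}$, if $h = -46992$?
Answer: $3 i \sqrt{3683} \approx 182.06 i$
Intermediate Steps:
$\sqrt{h + \left(5925 + 7920\right)} = \sqrt{-46992 + \left(5925 + 7920\right)} = \sqrt{-46992 + 13845} = \sqrt{-33147} = 3 i \sqrt{3683}$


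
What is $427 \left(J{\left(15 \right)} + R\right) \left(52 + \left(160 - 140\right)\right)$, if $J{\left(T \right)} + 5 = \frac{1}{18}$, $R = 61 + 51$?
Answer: $3291316$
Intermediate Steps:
$R = 112$
$J{\left(T \right)} = - \frac{89}{18}$ ($J{\left(T \right)} = -5 + \frac{1}{18} = - \frac{89}{18}$)
$427 \left(J{\left(15 \right)} + R\right) \left(52 + \left(160 - 140\right)\right) = 427 \left(- \frac{89}{18} + 112\right) \left(52 + \left(160 - 140\right)\right) = 427 \frac{1927 \left(52 + \left(160 - 140\right)\right)}{18} = 427 \frac{1927 \left(52 + 20\right)}{18} = 427 \cdot \frac{1927}{18} \cdot 72 = 427 \cdot 7708 = 3291316$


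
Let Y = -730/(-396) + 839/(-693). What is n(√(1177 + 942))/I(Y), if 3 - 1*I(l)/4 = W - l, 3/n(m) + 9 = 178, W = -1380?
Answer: 2079/648187670 ≈ 3.2074e-6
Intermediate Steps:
Y = 877/1386 (Y = -730*(-1/396) + 839*(-1/693) = 365/198 - 839/693 = 877/1386 ≈ 0.63276)
n(m) = 3/169 (n(m) = 3/(-9 + 178) = 3/169)
I(l) = 5532 + 4*l (I(l) = 12 - 4*(-1380 - l) = 12 + (5520 + 4*l) = 5532 + 4*l)
n(√(1177 + 942))/I(Y) = 3/(169*(5532 + 4*(877/1386))) = 3/(169*(5532 + 1754/693)) = 3/(169*(3835430/693)) = (3/169)*(693/3835430) = 2079/648187670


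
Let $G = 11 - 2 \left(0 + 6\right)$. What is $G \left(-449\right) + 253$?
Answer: $702$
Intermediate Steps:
$G = -1$ ($G = 11 - 12 = -1$)
$G \left(-449\right) + 253 = \left(-1\right) \left(-449\right) + 253 = 449 + 253 = 702$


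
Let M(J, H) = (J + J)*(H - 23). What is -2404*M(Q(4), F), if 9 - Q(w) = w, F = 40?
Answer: -408680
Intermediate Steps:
Q(w) = 9 - w
M(J, H) = 2*J*(-23 + H) (M(J, H) = (2*J)*(-23 + H) = 2*J*(-23 + H))
-2404*M(Q(4), F) = -4808*(9 - 1*4)*(-23 + 40) = -4808*(9 - 4)*17 = -4808*5*17 = -2404*170 = -408680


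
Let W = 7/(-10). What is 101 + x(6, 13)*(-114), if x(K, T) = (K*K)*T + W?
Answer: -265856/5 ≈ -53171.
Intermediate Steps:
W = -7/10 (W = 7*(-⅒) = -7/10 ≈ -0.70000)
x(K, T) = -7/10 + T*K² (x(K, T) = (K*K)*T - 7/10 = K²*T - 7/10 = T*K² - 7/10 = -7/10 + T*K²)
101 + x(6, 13)*(-114) = 101 + (-7/10 + 13*6²)*(-114) = 101 + (-7/10 + 13*36)*(-114) = 101 + (-7/10 + 468)*(-114) = 101 + (4673/10)*(-114) = 101 - 266361/5 = -265856/5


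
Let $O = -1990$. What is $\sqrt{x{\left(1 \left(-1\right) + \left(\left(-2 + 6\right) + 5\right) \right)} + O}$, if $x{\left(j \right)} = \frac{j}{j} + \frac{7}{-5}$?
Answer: $\frac{4 i \sqrt{3110}}{5} \approx 44.614 i$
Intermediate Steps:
$x{\left(j \right)} = - \frac{2}{5}$ ($x{\left(j \right)} = 1 + 7 \left(- \frac{1}{5}\right) = 1 - \frac{7}{5} = - \frac{2}{5}$)
$\sqrt{x{\left(1 \left(-1\right) + \left(\left(-2 + 6\right) + 5\right) \right)} + O} = \sqrt{- \frac{2}{5} - 1990} = \sqrt{- \frac{9952}{5}} = \frac{4 i \sqrt{3110}}{5}$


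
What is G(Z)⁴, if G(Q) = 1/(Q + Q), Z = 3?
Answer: 1/1296 ≈ 0.00077160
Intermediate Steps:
G(Q) = 1/(2*Q)
G(Z)⁴ = ((½)/3)⁴ = ((½)*(⅓))⁴ = (⅙)⁴ = 1/1296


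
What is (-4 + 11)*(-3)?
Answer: -21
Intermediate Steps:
(-4 + 11)*(-3) = 7*(-3) = -21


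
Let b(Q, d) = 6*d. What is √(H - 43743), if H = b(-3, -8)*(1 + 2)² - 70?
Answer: I*√44245 ≈ 210.34*I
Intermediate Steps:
H = -502 (H = (6*(-8))*(1 + 2)² - 70 = -48*3² - 70 = -48*9 - 70 = -432 - 70 = -502)
√(H - 43743) = √(-502 - 43743) = √(-44245) = I*√44245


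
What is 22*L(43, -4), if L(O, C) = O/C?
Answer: -473/2 ≈ -236.50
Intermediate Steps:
22*L(43, -4) = 22*(43/(-4)) = 22*(43*(-¼)) = 22*(-43/4) = -473/2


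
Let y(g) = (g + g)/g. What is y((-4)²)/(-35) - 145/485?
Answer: -1209/3395 ≈ -0.35611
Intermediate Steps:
y(g) = 2 (y(g) = (2*g)/g = 2)
y((-4)²)/(-35) - 145/485 = 2/(-35) - 145/485 = 2*(-1/35) - 145*1/485 = -2/35 - 29/97 = -1209/3395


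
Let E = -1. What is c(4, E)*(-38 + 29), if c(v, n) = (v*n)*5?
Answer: 180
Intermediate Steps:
c(v, n) = 5*n*v (c(v, n) = (n*v)*5 = 5*n*v)
c(4, E)*(-38 + 29) = (5*(-1)*4)*(-38 + 29) = -20*(-9) = 180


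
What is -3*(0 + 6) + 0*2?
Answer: -18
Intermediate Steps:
-3*(0 + 6) + 0*2 = -3*6 + 0 = -18 + 0 = -18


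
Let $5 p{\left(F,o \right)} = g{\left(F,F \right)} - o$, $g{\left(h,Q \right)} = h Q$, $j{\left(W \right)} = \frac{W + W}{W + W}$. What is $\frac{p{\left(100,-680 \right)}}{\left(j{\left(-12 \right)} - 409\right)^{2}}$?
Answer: $\frac{89}{6936} \approx 0.012832$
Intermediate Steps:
$j{\left(W \right)} = 1$ ($j{\left(W \right)} = \frac{2 W}{2 W} = 2 W \frac{1}{2 W} = 1$)
$g{\left(h,Q \right)} = Q h$
$p{\left(F,o \right)} = - \frac{o}{5} + \frac{F^{2}}{5}$ ($p{\left(F,o \right)} = \frac{F F - o}{5} = \frac{F^{2} - o}{5} = - \frac{o}{5} + \frac{F^{2}}{5}$)
$\frac{p{\left(100,-680 \right)}}{\left(j{\left(-12 \right)} - 409\right)^{2}} = \frac{\left(- \frac{1}{5}\right) \left(-680\right) + \frac{100^{2}}{5}}{\left(1 - 409\right)^{2}} = \frac{136 + \frac{1}{5} \cdot 10000}{\left(-408\right)^{2}} = \frac{136 + 2000}{166464} = 2136 \cdot \frac{1}{166464} = \frac{89}{6936}$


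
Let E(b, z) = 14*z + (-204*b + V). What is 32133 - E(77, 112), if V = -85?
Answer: 46358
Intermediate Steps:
E(b, z) = -85 - 204*b + 14*z (E(b, z) = 14*z + (-204*b - 85) = 14*z + (-85 - 204*b) = -85 - 204*b + 14*z)
32133 - E(77, 112) = 32133 - (-85 - 204*77 + 14*112) = 32133 - (-85 - 15708 + 1568) = 32133 - 1*(-14225) = 32133 + 14225 = 46358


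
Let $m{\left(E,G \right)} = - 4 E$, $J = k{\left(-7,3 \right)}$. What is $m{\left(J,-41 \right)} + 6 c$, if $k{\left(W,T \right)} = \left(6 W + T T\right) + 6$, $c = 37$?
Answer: $330$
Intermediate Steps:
$k{\left(W,T \right)} = 6 + T^{2} + 6 W$ ($k{\left(W,T \right)} = \left(6 W + T^{2}\right) + 6 = \left(T^{2} + 6 W\right) + 6 = 6 + T^{2} + 6 W$)
$J = -27$ ($J = 6 + 3^{2} + 6 \left(-7\right) = 6 + 9 - 42 = -27$)
$m{\left(J,-41 \right)} + 6 c = \left(-4\right) \left(-27\right) + 6 \cdot 37 = 108 + 222 = 330$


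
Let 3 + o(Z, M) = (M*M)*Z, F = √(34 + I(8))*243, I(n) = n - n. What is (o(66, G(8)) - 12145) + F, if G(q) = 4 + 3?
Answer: -8914 + 243*√34 ≈ -7497.1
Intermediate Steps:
I(n) = 0
G(q) = 7
F = 243*√34 (F = √(34 + 0)*243 = √34*243 = 243*√34 ≈ 1416.9)
o(Z, M) = -3 + Z*M² (o(Z, M) = -3 + (M*M)*Z = -3 + M²*Z = -3 + Z*M²)
(o(66, G(8)) - 12145) + F = ((-3 + 66*7²) - 12145) + 243*√34 = ((-3 + 66*49) - 12145) + 243*√34 = ((-3 + 3234) - 12145) + 243*√34 = (3231 - 12145) + 243*√34 = -8914 + 243*√34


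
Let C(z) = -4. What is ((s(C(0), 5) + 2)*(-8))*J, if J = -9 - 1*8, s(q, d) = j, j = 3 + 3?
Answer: 1088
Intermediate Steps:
j = 6
s(q, d) = 6
J = -17 (J = -9 - 8 = -17)
((s(C(0), 5) + 2)*(-8))*J = ((6 + 2)*(-8))*(-17) = (8*(-8))*(-17) = -64*(-17) = 1088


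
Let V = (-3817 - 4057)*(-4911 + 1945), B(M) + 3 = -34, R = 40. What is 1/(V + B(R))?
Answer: 1/23354247 ≈ 4.2819e-8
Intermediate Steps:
B(M) = -37 (B(M) = -3 - 34 = -37)
V = 23354284 (V = -7874*(-2966) = 23354284)
1/(V + B(R)) = 1/(23354284 - 37) = 1/23354247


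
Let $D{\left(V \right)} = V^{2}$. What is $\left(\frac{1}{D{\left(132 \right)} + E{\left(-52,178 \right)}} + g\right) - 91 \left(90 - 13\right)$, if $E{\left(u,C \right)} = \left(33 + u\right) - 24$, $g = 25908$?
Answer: $\frac{328518282}{17381} \approx 18901.0$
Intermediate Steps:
$E{\left(u,C \right)} = 9 + u$
$\left(\frac{1}{D{\left(132 \right)} + E{\left(-52,178 \right)}} + g\right) - 91 \left(90 - 13\right) = \left(\frac{1}{132^{2} + \left(9 - 52\right)} + 25908\right) - 91 \left(90 - 13\right) = \left(\frac{1}{17424 - 43} + 25908\right) - 7007 = \left(\frac{1}{17381} + 25908\right) - 7007 = \frac{450306949}{17381} - 7007 = \frac{328518282}{17381}$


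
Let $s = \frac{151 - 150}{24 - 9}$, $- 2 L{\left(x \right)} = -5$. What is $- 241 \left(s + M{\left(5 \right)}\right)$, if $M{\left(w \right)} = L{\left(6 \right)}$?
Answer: $- \frac{18557}{30} \approx -618.57$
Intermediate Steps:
$L{\left(x \right)} = \frac{5}{2}$ ($L{\left(x \right)} = \left(- \frac{1}{2}\right) \left(-5\right) = \frac{5}{2}$)
$s = \frac{1}{15}$ ($s = 1 \cdot \frac{1}{15} = \frac{1}{15} \approx 0.066667$)
$M{\left(w \right)} = \frac{5}{2}$
$- 241 \left(s + M{\left(5 \right)}\right) = - 241 \left(\frac{1}{15} + \frac{5}{2}\right) = \left(-241\right) \frac{77}{30} = - \frac{18557}{30}$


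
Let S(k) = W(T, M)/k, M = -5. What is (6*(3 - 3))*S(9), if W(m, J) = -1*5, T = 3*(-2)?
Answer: 0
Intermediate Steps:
T = -6
W(m, J) = -5
S(k) = -5/k
(6*(3 - 3))*S(9) = (6*(3 - 3))*(-5/9) = (6*0)*(-5*⅑) = 0*(-5/9) = 0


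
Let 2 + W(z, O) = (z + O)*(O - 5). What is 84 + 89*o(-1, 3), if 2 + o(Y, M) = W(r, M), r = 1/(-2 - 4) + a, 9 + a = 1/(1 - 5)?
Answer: 5221/6 ≈ 870.17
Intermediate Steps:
a = -37/4 (a = -9 + 1/(1 - 5) = -9 + 1/(-4) = -9 - ¼ = -37/4 ≈ -9.2500)
r = -113/12 (r = 1/(-2 - 4) - 37/4 = 1/(-6) - 37/4 = -⅙ - 37/4 = -113/12 ≈ -9.4167)
W(z, O) = -2 + (-5 + O)*(O + z) (W(z, O) = -2 + (z + O)*(O - 5) = -2 + (O + z)*(-5 + O) = -2 + (-5 + O)*(O + z))
o(Y, M) = 517/12 + M² - 173*M/12 (o(Y, M) = -2 + (-2 + M² - 5*M - 5*(-113/12) + M*(-113/12)) = -2 + (-2 + M² - 5*M + 565/12 - 113*M/12) = -2 + (541/12 + M² - 173*M/12) = 517/12 + M² - 173*M/12)
84 + 89*o(-1, 3) = 84 + 89*(517/12 + 3² - 173/12*3) = 84 + 89*(517/12 + 9 - 173/4) = 84 + 89*(53/6) = 84 + 4717/6 = 5221/6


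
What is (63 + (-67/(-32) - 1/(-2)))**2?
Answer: 4405801/1024 ≈ 4302.5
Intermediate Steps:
(63 + (-67/(-32) - 1/(-2)))**2 = (63 + (-67*(-1/32) - 1*(-1/2)))**2 = (63 + (67/32 + 1/2))**2 = (63 + 83/32)**2 = (2099/32)**2 = 4405801/1024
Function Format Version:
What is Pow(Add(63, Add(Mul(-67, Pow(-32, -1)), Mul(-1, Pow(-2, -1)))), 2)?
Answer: Rational(4405801, 1024) ≈ 4302.5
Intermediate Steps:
Pow(Add(63, Add(Mul(-67, Pow(-32, -1)), Mul(-1, Pow(-2, -1)))), 2) = Pow(Add(63, Add(Mul(-67, Rational(-1, 32)), Mul(-1, Rational(-1, 2)))), 2) = Pow(Add(63, Add(Rational(67, 32), Rational(1, 2))), 2) = Pow(Add(63, Rational(83, 32)), 2) = Pow(Rational(2099, 32), 2) = Rational(4405801, 1024)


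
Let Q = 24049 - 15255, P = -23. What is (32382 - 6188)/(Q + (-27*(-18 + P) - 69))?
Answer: 13097/4916 ≈ 2.6642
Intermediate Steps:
Q = 8794
(32382 - 6188)/(Q + (-27*(-18 + P) - 69)) = (32382 - 6188)/(8794 + (-27*(-18 - 23) - 69)) = 26194/(8794 + (-27*(-41) - 69)) = 26194/(8794 + (1107 - 69)) = 26194/(8794 + 1038) = 26194/9832 = 26194*(1/9832) = 13097/4916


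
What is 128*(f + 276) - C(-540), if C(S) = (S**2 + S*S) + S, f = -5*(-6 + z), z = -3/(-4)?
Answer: -543972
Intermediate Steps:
z = 3/4 (z = -3*(-1/4) = 3/4 ≈ 0.75000)
f = 105/4 (f = -5*(-6 + 3/4) = -5*(-21/4) = 105/4 ≈ 26.250)
C(S) = S + 2*S**2 (C(S) = (S**2 + S**2) + S = 2*S**2 + S = S + 2*S**2)
128*(f + 276) - C(-540) = 128*(105/4 + 276) - (-540)*(1 + 2*(-540)) = 128*(1209/4) - (-540)*(1 - 1080) = 38688 - (-540)*(-1079) = 38688 - 1*582660 = 38688 - 582660 = -543972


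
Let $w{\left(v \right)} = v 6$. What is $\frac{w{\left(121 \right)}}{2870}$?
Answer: $\frac{363}{1435} \approx 0.25296$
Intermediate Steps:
$w{\left(v \right)} = 6 v$
$\frac{w{\left(121 \right)}}{2870} = \frac{6 \cdot 121}{2870} = 726 \cdot \frac{1}{2870} = \frac{363}{1435}$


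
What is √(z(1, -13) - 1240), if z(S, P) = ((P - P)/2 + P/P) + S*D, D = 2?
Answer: I*√1237 ≈ 35.171*I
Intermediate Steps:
z(S, P) = 1 + 2*S (z(S, P) = ((P - P)/2 + P/P) + S*2 = (0*(½) + 1) + 2*S = (0 + 1) + 2*S = 1 + 2*S)
√(z(1, -13) - 1240) = √((1 + 2*1) - 1240) = √((1 + 2) - 1240) = √(3 - 1240) = √(-1237) = I*√1237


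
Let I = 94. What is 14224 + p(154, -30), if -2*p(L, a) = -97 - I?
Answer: 28639/2 ≈ 14320.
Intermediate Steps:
p(L, a) = 191/2 (p(L, a) = -(-97 - 1*94)/2 = -(-97 - 94)/2 = -1/2*(-191) = 191/2)
14224 + p(154, -30) = 14224 + 191/2 = 28639/2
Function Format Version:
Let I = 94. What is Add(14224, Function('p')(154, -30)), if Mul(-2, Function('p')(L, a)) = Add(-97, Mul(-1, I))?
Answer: Rational(28639, 2) ≈ 14320.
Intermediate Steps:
Function('p')(L, a) = Rational(191, 2) (Function('p')(L, a) = Mul(Rational(-1, 2), Add(-97, Mul(-1, 94))) = Mul(Rational(-1, 2), Add(-97, -94)) = Mul(Rational(-1, 2), -191) = Rational(191, 2))
Add(14224, Function('p')(154, -30)) = Add(14224, Rational(191, 2)) = Rational(28639, 2)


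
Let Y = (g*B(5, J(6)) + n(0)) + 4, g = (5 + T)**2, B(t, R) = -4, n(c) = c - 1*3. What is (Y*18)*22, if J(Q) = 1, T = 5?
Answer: -158004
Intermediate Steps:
n(c) = -3 + c (n(c) = c - 3 = -3 + c)
g = 100 (g = (5 + 5)**2 = 10**2 = 100)
Y = -399 (Y = (100*(-4) + (-3 + 0)) + 4 = (-400 - 3) + 4 = -403 + 4 = -399)
(Y*18)*22 = -399*18*22 = -7182*22 = -158004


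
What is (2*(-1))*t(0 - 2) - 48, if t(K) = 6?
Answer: -60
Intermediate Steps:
(2*(-1))*t(0 - 2) - 48 = (2*(-1))*6 - 48 = -2*6 - 48 = -12 - 48 = -60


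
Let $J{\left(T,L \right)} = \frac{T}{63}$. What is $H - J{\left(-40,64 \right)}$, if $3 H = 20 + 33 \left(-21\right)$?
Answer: $- \frac{14093}{63} \approx -223.7$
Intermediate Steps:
$J{\left(T,L \right)} = \frac{T}{63}$ ($J{\left(T,L \right)} = T \frac{1}{63} = \frac{T}{63}$)
$H = - \frac{673}{3}$ ($H = \frac{20 + 33 \left(-21\right)}{3} = \frac{20 - 693}{3} = \frac{1}{3} \left(-673\right) = - \frac{673}{3} \approx -224.33$)
$H - J{\left(-40,64 \right)} = - \frac{673}{3} - \frac{1}{63} \left(-40\right) = - \frac{673}{3} - - \frac{40}{63} = - \frac{673}{3} + \frac{40}{63} = - \frac{14093}{63}$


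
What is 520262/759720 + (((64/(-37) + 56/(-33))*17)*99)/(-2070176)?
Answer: 156298307104/227312117565 ≈ 0.68759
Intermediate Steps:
520262/759720 + (((64/(-37) + 56/(-33))*17)*99)/(-2070176) = 520262*(1/759720) + (((64*(-1/37) + 56*(-1/33))*17)*99)*(-1/2070176) = 260131/379860 + (((-64/37 - 56/33)*17)*99)*(-1/2070176) = 260131/379860 + (-4184/1221*17*99)*(-1/2070176) = 260131/379860 - 71128/1221*99*(-1/2070176) = 260131/379860 - 213384/37*(-1/2070176) = 260131/379860 + 26673/9574564 = 156298307104/227312117565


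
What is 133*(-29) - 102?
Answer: -3959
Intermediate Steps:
133*(-29) - 102 = -3857 - 102 = -3959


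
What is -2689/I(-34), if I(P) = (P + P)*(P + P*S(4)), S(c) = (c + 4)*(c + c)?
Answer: -2689/150280 ≈ -0.017893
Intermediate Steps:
S(c) = 2*c*(4 + c) (S(c) = (4 + c)*(2*c) = 2*c*(4 + c))
I(P) = 130*P² (I(P) = (P + P)*(P + P*(2*4*(4 + 4))) = (2*P)*(P + P*(2*4*8)) = (2*P)*(P + P*64) = (2*P)*(P + 64*P) = (2*P)*(65*P) = 130*P²)
-2689/I(-34) = -2689/(130*(-34)²) = -2689/(130*1156) = -2689/150280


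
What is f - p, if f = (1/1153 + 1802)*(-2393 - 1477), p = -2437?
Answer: -8037916229/1153 ≈ -6.9713e+6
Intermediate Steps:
f = -8040726090/1153 (f = (1/1153 + 1802)*(-3870) = (2077707/1153)*(-3870) = -8040726090/1153 ≈ -6.9737e+6)
f - p = -8040726090/1153 - 1*(-2437) = -8040726090/1153 + 2437 = -8037916229/1153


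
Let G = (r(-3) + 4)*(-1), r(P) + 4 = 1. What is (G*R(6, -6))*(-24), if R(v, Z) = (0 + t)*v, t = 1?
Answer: 144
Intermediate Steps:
r(P) = -3 (r(P) = -4 + 1 = -3)
G = -1 (G = (-3 + 4)*(-1) = 1*(-1) = -1)
R(v, Z) = v (R(v, Z) = (0 + 1)*v = 1*v = v)
(G*R(6, -6))*(-24) = -1*6*(-24) = -6*(-24) = 144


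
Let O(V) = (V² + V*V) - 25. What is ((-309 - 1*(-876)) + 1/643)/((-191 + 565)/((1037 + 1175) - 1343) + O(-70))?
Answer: 1694234/29209561 ≈ 0.058003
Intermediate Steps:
O(V) = -25 + 2*V² (O(V) = (V² + V²) - 25 = 2*V² - 25 = -25 + 2*V²)
((-309 - 1*(-876)) + 1/643)/((-191 + 565)/((1037 + 1175) - 1343) + O(-70)) = ((-309 - 1*(-876)) + 1/643)/((-191 + 565)/((1037 + 1175) - 1343) + (-25 + 2*(-70)²)) = ((-309 + 876) + 1/643)/(374/(2212 - 1343) + (-25 + 2*4900)) = (567 + 1/643)/(374/869 + (-25 + 9800)) = 364582/(643*(374*(1/869) + 9775)) = 364582/(643*(34/79 + 9775)) = 364582/(643*(772259/79)) = (364582/643)*(79/772259) = 1694234/29209561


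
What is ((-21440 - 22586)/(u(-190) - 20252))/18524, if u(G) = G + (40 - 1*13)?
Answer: 22013/189083730 ≈ 0.00011642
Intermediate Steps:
u(G) = 27 + G (u(G) = G + (40 - 13) = G + 27 = 27 + G)
((-21440 - 22586)/(u(-190) - 20252))/18524 = ((-21440 - 22586)/((27 - 190) - 20252))/18524 = -44026/(-163 - 20252)*(1/18524) = -44026/(-20415)*(1/18524) = -44026*(-1/20415)*(1/18524) = (44026/20415)*(1/18524) = 22013/189083730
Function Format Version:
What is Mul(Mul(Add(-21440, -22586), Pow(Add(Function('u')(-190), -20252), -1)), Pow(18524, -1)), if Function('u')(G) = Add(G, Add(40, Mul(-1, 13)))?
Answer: Rational(22013, 189083730) ≈ 0.00011642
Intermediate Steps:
Function('u')(G) = Add(27, G) (Function('u')(G) = Add(G, Add(40, -13)) = Add(G, 27) = Add(27, G))
Mul(Mul(Add(-21440, -22586), Pow(Add(Function('u')(-190), -20252), -1)), Pow(18524, -1)) = Mul(Mul(Add(-21440, -22586), Pow(Add(Add(27, -190), -20252), -1)), Pow(18524, -1)) = Mul(Mul(-44026, Pow(Add(-163, -20252), -1)), Rational(1, 18524)) = Mul(Mul(-44026, Pow(-20415, -1)), Rational(1, 18524)) = Mul(Mul(-44026, Rational(-1, 20415)), Rational(1, 18524)) = Mul(Rational(44026, 20415), Rational(1, 18524)) = Rational(22013, 189083730)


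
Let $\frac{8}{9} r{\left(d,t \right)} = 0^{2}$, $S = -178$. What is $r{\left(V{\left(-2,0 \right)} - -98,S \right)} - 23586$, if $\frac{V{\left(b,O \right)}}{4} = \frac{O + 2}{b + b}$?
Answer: $-23586$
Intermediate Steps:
$V{\left(b,O \right)} = \frac{2 \left(2 + O\right)}{b}$ ($V{\left(b,O \right)} = 4 \frac{O + 2}{b + b} = 4 \frac{2 + O}{2 b} = \frac{2 \left(2 + O\right)}{b}$)
$r{\left(d,t \right)} = 0$ ($r{\left(d,t \right)} = \frac{9 \cdot 0^{2}}{8} = \frac{9}{8} \cdot 0 = 0$)
$r{\left(V{\left(-2,0 \right)} - -98,S \right)} - 23586 = 0 - 23586 = -23586$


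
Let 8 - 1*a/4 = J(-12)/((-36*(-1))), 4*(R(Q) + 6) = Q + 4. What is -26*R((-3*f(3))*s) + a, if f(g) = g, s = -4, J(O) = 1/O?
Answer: -7775/108 ≈ -71.991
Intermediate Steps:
R(Q) = -5 + Q/4 (R(Q) = -6 + (Q + 4)/4 = -6 + (4 + Q)/4 = -6 + (1 + Q/4) = -5 + Q/4)
a = 3457/108 (a = 32 - 4/((-12)*((-36*(-1)))) = 32 - (-1)/(3*36) = 32 - 4*(-1/432) = 32 + 1/108 = 3457/108 ≈ 32.009)
-26*R((-3*f(3))*s) + a = -26*(-5 + (-3*3*(-4))/4) + 3457/108 = -26*(-5 + (-9*(-4))/4) + 3457/108 = -26*(-5 + (¼)*36) + 3457/108 = -26*(-5 + 9) + 3457/108 = -26*4 + 3457/108 = -104 + 3457/108 = -7775/108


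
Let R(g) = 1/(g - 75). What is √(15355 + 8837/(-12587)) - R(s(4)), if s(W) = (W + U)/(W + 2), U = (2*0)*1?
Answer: 3/223 + 2*√608155216419/12587 ≈ 123.93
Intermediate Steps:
U = 0 (U = 0*1 = 0)
s(W) = W/(2 + W) (s(W) = (W + 0)/(W + 2) = W/(2 + W))
R(g) = 1/(-75 + g)
√(15355 + 8837/(-12587)) - R(s(4)) = √(15355 + 8837/(-12587)) - 1/(-75 + 4/(2 + 4)) = √(15355 + 8837*(-1/12587)) - 1/(-75 + 4/6) = √(15355 - 8837/12587) - 1/(-75 + 4*(⅙)) = √(193264548/12587) - 1/(-75 + ⅔) = 2*√608155216419/12587 - 1/(-223/3) = 2*√608155216419/12587 - 1*(-3/223) = 2*√608155216419/12587 + 3/223 = 3/223 + 2*√608155216419/12587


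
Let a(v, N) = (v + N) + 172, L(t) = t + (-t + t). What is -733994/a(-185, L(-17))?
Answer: 366997/15 ≈ 24466.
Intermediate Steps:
L(t) = t (L(t) = t + 0 = t)
a(v, N) = 172 + N + v (a(v, N) = (N + v) + 172 = 172 + N + v)
-733994/a(-185, L(-17)) = -733994/(172 - 17 - 185) = -733994/(-30) = -733994*(-1/30) = 366997/15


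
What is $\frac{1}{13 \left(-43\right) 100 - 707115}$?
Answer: $- \frac{1}{763015} \approx -1.3106 \cdot 10^{-6}$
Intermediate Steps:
$\frac{1}{13 \left(-43\right) 100 - 707115} = \frac{1}{\left(-559\right) 100 - 707115} = \frac{1}{-55900 - 707115} = \frac{1}{-763015} = - \frac{1}{763015}$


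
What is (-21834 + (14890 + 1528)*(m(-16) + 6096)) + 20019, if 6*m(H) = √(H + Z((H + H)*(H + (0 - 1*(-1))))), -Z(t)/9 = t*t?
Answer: 100082313 + 32836*I*√129601/3 ≈ 1.0008e+8 + 3.9403e+6*I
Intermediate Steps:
Z(t) = -9*t² (Z(t) = -9*t*t = -9*t²)
m(H) = √(H - 36*H²*(1 + H)²)/6 (m(H) = √(H - 9*(H + H)²*(H + (0 - 1*(-1)))²)/6 = √(H - 9*4*H²*(H + (0 + 1))²)/6 = √(H - 9*4*H²*(H + 1)²)/6 = √(H - 9*4*H²*(1 + H)²)/6 = √(H - 36*H²*(1 + H)²)/6)
(-21834 + (14890 + 1528)*(m(-16) + 6096)) + 20019 = (-21834 + (14890 + 1528)*(√(-16*(1 - 36*(-16)*(1 - 16)²))/6 + 6096)) + 20019 = (-21834 + 16418*(√(-16*(1 - 36*(-16)*(-15)²))/6 + 6096)) + 20019 = (-21834 + 16418*(√(-16*(1 - 36*(-16)*225))/6 + 6096)) + 20019 = (-21834 + 16418*(√(-16*(1 + 129600))/6 + 6096)) + 20019 = (-21834 + 16418*(√(-16*129601)/6 + 6096)) + 20019 = (-21834 + 16418*(√(-2073616)/6 + 6096)) + 20019 = (-21834 + 16418*((4*I*√129601)/6 + 6096)) + 20019 = (-21834 + 16418*(2*I*√129601/3 + 6096)) + 20019 = (-21834 + 16418*(6096 + 2*I*√129601/3)) + 20019 = (-21834 + (100084128 + 32836*I*√129601/3)) + 20019 = (100062294 + 32836*I*√129601/3) + 20019 = 100082313 + 32836*I*√129601/3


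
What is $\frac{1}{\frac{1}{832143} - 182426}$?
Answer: $- \frac{832143}{151804518917} \approx -5.4817 \cdot 10^{-6}$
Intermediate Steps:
$\frac{1}{\frac{1}{832143} - 182426} = \frac{1}{- \frac{151804518917}{832143}} = - \frac{832143}{151804518917}$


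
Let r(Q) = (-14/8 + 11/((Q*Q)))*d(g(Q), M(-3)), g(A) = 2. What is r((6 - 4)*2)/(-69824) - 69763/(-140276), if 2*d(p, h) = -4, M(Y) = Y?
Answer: 9741667251/19589262848 ≈ 0.49730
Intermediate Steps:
d(p, h) = -2 (d(p, h) = (1/2)*(-4) = -2)
r(Q) = 7/2 - 22/Q**2 (r(Q) = (-14/8 + 11/((Q*Q)))*(-2) = (-14*1/8 + 11/(Q**2))*(-2) = (-7/4 + 11/Q**2)*(-2) = 7/2 - 22/Q**2)
r((6 - 4)*2)/(-69824) - 69763/(-140276) = (7/2 - 22*1/(4*(6 - 4)**2))/(-69824) - 69763/(-140276) = (7/2 - 22/(2*2)**2)*(-1/69824) - 69763*(-1/140276) = (7/2 - 22/4**2)*(-1/69824) + 69763/140276 = (7/2 - 22*1/16)*(-1/69824) + 69763/140276 = (7/2 - 11/8)*(-1/69824) + 69763/140276 = (17/8)*(-1/69824) + 69763/140276 = -17/558592 + 69763/140276 = 9741667251/19589262848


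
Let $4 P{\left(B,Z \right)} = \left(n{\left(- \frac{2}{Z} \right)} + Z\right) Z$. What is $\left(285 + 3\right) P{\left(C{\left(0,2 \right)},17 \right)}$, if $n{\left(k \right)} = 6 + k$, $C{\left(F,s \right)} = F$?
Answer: $28008$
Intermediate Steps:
$P{\left(B,Z \right)} = \frac{Z \left(6 + Z - \frac{2}{Z}\right)}{4}$ ($P{\left(B,Z \right)} = \frac{\left(\left(6 - \frac{2}{Z}\right) + Z\right) Z}{4} = \frac{\left(6 + Z - \frac{2}{Z}\right) Z}{4} = \frac{Z \left(6 + Z - \frac{2}{Z}\right)}{4}$)
$\left(285 + 3\right) P{\left(C{\left(0,2 \right)},17 \right)} = \left(285 + 3\right) \left(- \frac{1}{2} + \frac{17^{2}}{4} + \frac{3}{2} \cdot 17\right) = 288 \left(- \frac{1}{2} + \frac{1}{4} \cdot 289 + \frac{51}{2}\right) = 288 \left(- \frac{1}{2} + \frac{289}{4} + \frac{51}{2}\right) = 288 \cdot \frac{389}{4} = 28008$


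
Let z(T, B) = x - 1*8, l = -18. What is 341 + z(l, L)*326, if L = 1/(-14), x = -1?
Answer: -2593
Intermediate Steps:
L = -1/14 ≈ -0.071429
z(T, B) = -9 (z(T, B) = -1 - 1*8 = -1 - 8 = -9)
341 + z(l, L)*326 = 341 - 9*326 = 341 - 2934 = -2593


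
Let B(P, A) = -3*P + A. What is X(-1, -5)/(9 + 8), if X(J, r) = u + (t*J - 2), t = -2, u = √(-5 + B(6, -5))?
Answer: 2*I*√7/17 ≈ 0.31126*I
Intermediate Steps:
B(P, A) = A - 3*P
u = 2*I*√7 (u = √(-5 + (-5 - 3*6)) = √(-5 + (-5 - 18)) = √(-5 - 23) = √(-28) = 2*I*√7 ≈ 5.2915*I)
X(J, r) = -2 - 2*J + 2*I*√7 (X(J, r) = 2*I*√7 + (-2*J - 2) = 2*I*√7 + (-2 - 2*J) = -2 - 2*J + 2*I*√7)
X(-1, -5)/(9 + 8) = (-2 - 2*(-1) + 2*I*√7)/(9 + 8) = (-2 + 2 + 2*I*√7)/17 = (2*I*√7)*(1/17) = 2*I*√7/17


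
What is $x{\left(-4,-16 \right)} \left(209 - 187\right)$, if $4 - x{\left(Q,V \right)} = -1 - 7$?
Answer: $264$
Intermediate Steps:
$x{\left(Q,V \right)} = 12$ ($x{\left(Q,V \right)} = 4 - \left(-1 - 7\right) = 4 - -8 = 4 + 8 = 12$)
$x{\left(-4,-16 \right)} \left(209 - 187\right) = 12 \left(209 - 187\right) = 12 \cdot 22 = 264$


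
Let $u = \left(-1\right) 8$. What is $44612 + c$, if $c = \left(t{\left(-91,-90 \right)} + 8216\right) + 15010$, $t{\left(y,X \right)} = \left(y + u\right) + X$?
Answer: $67649$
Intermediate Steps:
$u = -8$
$t{\left(y,X \right)} = -8 + X + y$ ($t{\left(y,X \right)} = \left(y - 8\right) + X = \left(-8 + y\right) + X = -8 + X + y$)
$c = 23037$ ($c = \left(\left(-8 - 90 - 91\right) + 8216\right) + 15010 = \left(-189 + 8216\right) + 15010 = 8027 + 15010 = 23037$)
$44612 + c = 44612 + 23037 = 67649$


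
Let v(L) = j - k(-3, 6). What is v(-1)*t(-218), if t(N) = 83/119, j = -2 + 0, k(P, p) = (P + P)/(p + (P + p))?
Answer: -332/357 ≈ -0.92997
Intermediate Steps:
k(P, p) = 2*P/(P + 2*p) (k(P, p) = (2*P)/(P + 2*p) = 2*P/(P + 2*p))
j = -2
v(L) = -4/3 (v(L) = -2 - 2*(-3)/(-3 + 2*6) = -2 - 2*(-3)/(-3 + 12) = -2 - 2*(-3)/9 = -2 - 1*(-⅔) = -2 + ⅔ = -4/3)
t(N) = 83/119 (t(N) = 83*(1/119) = 83/119)
v(-1)*t(-218) = -4/3*83/119 = -332/357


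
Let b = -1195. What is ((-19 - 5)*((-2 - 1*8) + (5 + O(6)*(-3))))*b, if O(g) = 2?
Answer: -315480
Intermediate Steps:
((-19 - 5)*((-2 - 1*8) + (5 + O(6)*(-3))))*b = ((-19 - 5)*((-2 - 1*8) + (5 + 2*(-3))))*(-1195) = -24*((-2 - 8) + (5 - 6))*(-1195) = -24*(-10 - 1)*(-1195) = -24*(-11)*(-1195) = 264*(-1195) = -315480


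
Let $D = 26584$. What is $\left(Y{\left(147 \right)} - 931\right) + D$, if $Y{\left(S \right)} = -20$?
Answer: $25633$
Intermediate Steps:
$\left(Y{\left(147 \right)} - 931\right) + D = \left(-20 - 931\right) + 26584 = -951 + 26584 = 25633$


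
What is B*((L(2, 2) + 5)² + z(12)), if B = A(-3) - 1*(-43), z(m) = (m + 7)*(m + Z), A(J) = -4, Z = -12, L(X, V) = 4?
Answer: 3159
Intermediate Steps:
z(m) = (-12 + m)*(7 + m) (z(m) = (m + 7)*(m - 12) = (7 + m)*(-12 + m) = (-12 + m)*(7 + m))
B = 39 (B = -4 - 1*(-43) = -4 + 43 = 39)
B*((L(2, 2) + 5)² + z(12)) = 39*((4 + 5)² + (-84 + 12² - 5*12)) = 39*(9² + (-84 + 144 - 60)) = 39*(81 + 0) = 39*81 = 3159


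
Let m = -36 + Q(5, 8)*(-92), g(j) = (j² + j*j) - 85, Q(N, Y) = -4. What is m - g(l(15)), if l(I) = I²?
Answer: -100833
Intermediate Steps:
g(j) = -85 + 2*j² (g(j) = (j² + j²) - 85 = 2*j² - 85 = -85 + 2*j²)
m = 332 (m = -36 - 4*(-92) = -36 + 368 = 332)
m - g(l(15)) = 332 - (-85 + 2*(15²)²) = 332 - (-85 + 2*225²) = 332 - (-85 + 2*50625) = 332 - (-85 + 101250) = 332 - 1*101165 = 332 - 101165 = -100833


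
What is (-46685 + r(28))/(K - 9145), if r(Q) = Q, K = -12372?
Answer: 46657/21517 ≈ 2.1684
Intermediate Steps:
(-46685 + r(28))/(K - 9145) = (-46685 + 28)/(-12372 - 9145) = -46657/(-21517) = -46657*(-1/21517) = 46657/21517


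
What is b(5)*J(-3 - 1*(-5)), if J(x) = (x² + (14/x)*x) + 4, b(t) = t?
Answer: 110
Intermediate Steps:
J(x) = 18 + x² (J(x) = (x² + 14) + 4 = (14 + x²) + 4 = 18 + x²)
b(5)*J(-3 - 1*(-5)) = 5*(18 + (-3 - 1*(-5))²) = 5*(18 + (-3 + 5)²) = 5*(18 + 2²) = 5*(18 + 4) = 5*22 = 110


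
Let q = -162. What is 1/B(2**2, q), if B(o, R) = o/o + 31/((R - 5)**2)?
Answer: 27889/27920 ≈ 0.99889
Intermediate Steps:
B(o, R) = 1 + 31/(-5 + R)**2 (B(o, R) = 1 + 31/((-5 + R)**2) = 1 + 31/(-5 + R)**2)
1/B(2**2, q) = 1/(1 + 31/(-5 - 162)**2) = 1/(1 + 31/(-167)**2) = 1/(1 + 31*(1/27889)) = 1/(1 + 31/27889) = 1/(27920/27889) = 27889/27920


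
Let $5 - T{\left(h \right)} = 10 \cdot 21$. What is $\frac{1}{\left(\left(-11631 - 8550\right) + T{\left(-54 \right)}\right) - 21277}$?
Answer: $- \frac{1}{41663} \approx -2.4002 \cdot 10^{-5}$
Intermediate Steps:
$T{\left(h \right)} = -205$ ($T{\left(h \right)} = 5 - 10 \cdot 21 = 5 - 210 = -205$)
$\frac{1}{\left(\left(-11631 - 8550\right) + T{\left(-54 \right)}\right) - 21277} = \frac{1}{\left(\left(-11631 - 8550\right) - 205\right) - 21277} = \frac{1}{\left(-20181 - 205\right) - 21277} = \frac{1}{-20386 - 21277} = \frac{1}{-41663} = - \frac{1}{41663}$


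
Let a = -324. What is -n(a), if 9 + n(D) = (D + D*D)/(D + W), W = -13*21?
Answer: 36675/199 ≈ 184.30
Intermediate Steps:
W = -273
n(D) = -9 + (D + D²)/(-273 + D) (n(D) = -9 + (D + D*D)/(D - 273) = -9 + (D + D²)/(-273 + D))
-n(a) = -(2457 + (-324)² - 8*(-324))/(-273 - 324) = -(2457 + 104976 + 2592)/(-597) = -(-1)*110025/597 = -1*(-36675/199) = 36675/199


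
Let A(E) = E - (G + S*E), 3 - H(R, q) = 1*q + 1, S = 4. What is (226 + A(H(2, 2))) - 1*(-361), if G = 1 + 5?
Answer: 581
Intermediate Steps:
G = 6
H(R, q) = 2 - q (H(R, q) = 3 - (1*q + 1) = 3 - (q + 1) = 3 - (1 + q) = 3 + (-1 - q) = 2 - q)
A(E) = -6 - 3*E (A(E) = E - (6 + 4*E) = E + (-6 - 4*E) = -6 - 3*E)
(226 + A(H(2, 2))) - 1*(-361) = (226 + (-6 - 3*(2 - 1*2))) - 1*(-361) = (226 + (-6 - 3*(2 - 2))) + 361 = (226 + (-6 - 3*0)) + 361 = (226 + (-6 + 0)) + 361 = (226 - 6) + 361 = 220 + 361 = 581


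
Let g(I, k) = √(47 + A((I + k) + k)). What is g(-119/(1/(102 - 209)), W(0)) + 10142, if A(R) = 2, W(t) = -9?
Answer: 10149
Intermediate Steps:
g(I, k) = 7 (g(I, k) = √(47 + 2) = √49 = 7)
g(-119/(1/(102 - 209)), W(0)) + 10142 = 7 + 10142 = 10149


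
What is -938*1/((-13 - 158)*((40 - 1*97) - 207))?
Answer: -469/22572 ≈ -0.020778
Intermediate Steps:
-938*1/((-13 - 158)*((40 - 1*97) - 207)) = -938*(-1/(171*((40 - 97) - 207))) = -938*(-1/(171*(-57 - 207))) = -938/((-171*(-264))) = -938/45144 = -938*1/45144 = -469/22572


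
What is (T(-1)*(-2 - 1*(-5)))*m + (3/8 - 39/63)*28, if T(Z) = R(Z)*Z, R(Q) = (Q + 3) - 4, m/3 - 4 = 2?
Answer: 607/6 ≈ 101.17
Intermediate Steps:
m = 18 (m = 12 + 3*2 = 12 + 6 = 18)
R(Q) = -1 + Q (R(Q) = (3 + Q) - 4 = -1 + Q)
T(Z) = Z*(-1 + Z) (T(Z) = (-1 + Z)*Z = Z*(-1 + Z))
(T(-1)*(-2 - 1*(-5)))*m + (3/8 - 39/63)*28 = ((-(-1 - 1))*(-2 - 1*(-5)))*18 + (3/8 - 39/63)*28 = ((-1*(-2))*(-2 + 5))*18 + (3*(⅛) - 39*1/63)*28 = (2*3)*18 + (3/8 - 13/21)*28 = 6*18 - 41/168*28 = 108 - 41/6 = 607/6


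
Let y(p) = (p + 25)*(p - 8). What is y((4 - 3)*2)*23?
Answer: -3726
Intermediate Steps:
y(p) = (-8 + p)*(25 + p) (y(p) = (25 + p)*(-8 + p) = (-8 + p)*(25 + p))
y((4 - 3)*2)*23 = (-200 + ((4 - 3)*2)² + 17*((4 - 3)*2))*23 = (-200 + (1*2)² + 17*(1*2))*23 = (-200 + 2² + 17*2)*23 = (-200 + 4 + 34)*23 = -162*23 = -3726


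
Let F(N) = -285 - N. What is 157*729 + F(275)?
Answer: 113893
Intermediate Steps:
157*729 + F(275) = 157*729 + (-285 - 1*275) = 114453 + (-285 - 275) = 114453 - 560 = 113893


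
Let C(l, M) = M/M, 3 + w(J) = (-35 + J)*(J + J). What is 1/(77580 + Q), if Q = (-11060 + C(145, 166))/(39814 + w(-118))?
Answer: 75919/5889784961 ≈ 1.2890e-5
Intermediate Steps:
w(J) = -3 + 2*J*(-35 + J) (w(J) = -3 + (-35 + J)*(J + J) = -3 + (-35 + J)*(2*J) = -3 + 2*J*(-35 + J))
C(l, M) = 1
Q = -11059/75919 (Q = (-11060 + 1)/(39814 + (-3 - 70*(-118) + 2*(-118)**2)) = -11059/(39814 + (-3 + 8260 + 2*13924)) = -11059/(39814 + (-3 + 8260 + 27848)) = -11059/(39814 + 36105) = -11059/75919 ≈ -0.14567)
1/(77580 + Q) = 1/(77580 - 11059/75919) = 1/(5889784961/75919) = 75919/5889784961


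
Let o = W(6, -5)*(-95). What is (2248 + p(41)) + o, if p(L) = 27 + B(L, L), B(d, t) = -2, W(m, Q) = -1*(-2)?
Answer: 2083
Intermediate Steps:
W(m, Q) = 2
o = -190 (o = 2*(-95) = -190)
p(L) = 25 (p(L) = 27 - 2 = 25)
(2248 + p(41)) + o = (2248 + 25) - 190 = 2273 - 190 = 2083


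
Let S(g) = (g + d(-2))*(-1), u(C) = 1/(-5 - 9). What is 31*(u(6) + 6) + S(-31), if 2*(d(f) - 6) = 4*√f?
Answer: 2923/14 - 2*I*√2 ≈ 208.79 - 2.8284*I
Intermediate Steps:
d(f) = 6 + 2*√f (d(f) = 6 + (4*√f)/2 = 6 + 2*√f)
u(C) = -1/14 (u(C) = 1/(-14) = -1/14)
S(g) = -6 - g - 2*I*√2 (S(g) = (g + (6 + 2*√(-2)))*(-1) = (g + (6 + 2*(I*√2)))*(-1) = (g + (6 + 2*I*√2))*(-1) = (6 + g + 2*I*√2)*(-1) = -6 - g - 2*I*√2)
31*(u(6) + 6) + S(-31) = 31*(-1/14 + 6) + (-6 - 1*(-31) - 2*I*√2) = 31*(83/14) + (-6 + 31 - 2*I*√2) = 2573/14 + (25 - 2*I*√2) = 2923/14 - 2*I*√2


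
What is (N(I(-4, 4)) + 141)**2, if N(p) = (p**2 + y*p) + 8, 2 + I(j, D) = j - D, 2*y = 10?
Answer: 39601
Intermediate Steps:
y = 5 (y = (1/2)*10 = 5)
I(j, D) = -2 + j - D (I(j, D) = -2 + (j - D) = -2 + j - D)
N(p) = 8 + p**2 + 5*p (N(p) = (p**2 + 5*p) + 8 = 8 + p**2 + 5*p)
(N(I(-4, 4)) + 141)**2 = ((8 + (-2 - 4 - 1*4)**2 + 5*(-2 - 4 - 1*4)) + 141)**2 = ((8 + (-2 - 4 - 4)**2 + 5*(-2 - 4 - 4)) + 141)**2 = ((8 + (-10)**2 + 5*(-10)) + 141)**2 = ((8 + 100 - 50) + 141)**2 = (58 + 141)**2 = 199**2 = 39601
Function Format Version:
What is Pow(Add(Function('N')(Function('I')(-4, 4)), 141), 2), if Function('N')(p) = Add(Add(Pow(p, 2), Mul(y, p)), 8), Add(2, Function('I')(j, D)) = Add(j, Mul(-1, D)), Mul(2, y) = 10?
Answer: 39601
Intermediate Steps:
y = 5 (y = Mul(Rational(1, 2), 10) = 5)
Function('I')(j, D) = Add(-2, j, Mul(-1, D)) (Function('I')(j, D) = Add(-2, Add(j, Mul(-1, D))) = Add(-2, j, Mul(-1, D)))
Function('N')(p) = Add(8, Pow(p, 2), Mul(5, p)) (Function('N')(p) = Add(Add(Pow(p, 2), Mul(5, p)), 8) = Add(8, Pow(p, 2), Mul(5, p)))
Pow(Add(Function('N')(Function('I')(-4, 4)), 141), 2) = Pow(Add(Add(8, Pow(Add(-2, -4, Mul(-1, 4)), 2), Mul(5, Add(-2, -4, Mul(-1, 4)))), 141), 2) = Pow(Add(Add(8, Pow(Add(-2, -4, -4), 2), Mul(5, Add(-2, -4, -4))), 141), 2) = Pow(Add(Add(8, Pow(-10, 2), Mul(5, -10)), 141), 2) = Pow(Add(Add(8, 100, -50), 141), 2) = Pow(Add(58, 141), 2) = Pow(199, 2) = 39601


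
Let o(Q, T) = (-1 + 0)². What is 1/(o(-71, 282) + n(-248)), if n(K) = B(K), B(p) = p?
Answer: -1/247 ≈ -0.0040486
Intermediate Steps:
o(Q, T) = 1 (o(Q, T) = (-1)² = 1)
n(K) = K
1/(o(-71, 282) + n(-248)) = 1/(1 - 248) = 1/(-247) = -1/247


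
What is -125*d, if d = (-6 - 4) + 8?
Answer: 250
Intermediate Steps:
d = -2 (d = -10 + 8 = -2)
-125*d = -125*(-2) = 250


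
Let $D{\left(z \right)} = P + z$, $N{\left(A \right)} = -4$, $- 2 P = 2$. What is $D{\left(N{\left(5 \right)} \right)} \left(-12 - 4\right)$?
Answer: $80$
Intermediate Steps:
$P = -1$ ($P = \left(- \frac{1}{2}\right) 2 = -1$)
$D{\left(z \right)} = -1 + z$
$D{\left(N{\left(5 \right)} \right)} \left(-12 - 4\right) = \left(-1 - 4\right) \left(-12 - 4\right) = \left(-5\right) \left(-16\right) = 80$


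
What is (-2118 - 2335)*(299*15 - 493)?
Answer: -17776376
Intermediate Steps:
(-2118 - 2335)*(299*15 - 493) = -4453*(4485 - 493) = -4453*3992 = -17776376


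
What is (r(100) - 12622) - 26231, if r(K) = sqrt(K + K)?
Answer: -38853 + 10*sqrt(2) ≈ -38839.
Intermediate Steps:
r(K) = sqrt(2)*sqrt(K) (r(K) = sqrt(2*K) = sqrt(2)*sqrt(K))
(r(100) - 12622) - 26231 = (sqrt(2)*sqrt(100) - 12622) - 26231 = (sqrt(2)*10 - 12622) - 26231 = (10*sqrt(2) - 12622) - 26231 = (-12622 + 10*sqrt(2)) - 26231 = -38853 + 10*sqrt(2)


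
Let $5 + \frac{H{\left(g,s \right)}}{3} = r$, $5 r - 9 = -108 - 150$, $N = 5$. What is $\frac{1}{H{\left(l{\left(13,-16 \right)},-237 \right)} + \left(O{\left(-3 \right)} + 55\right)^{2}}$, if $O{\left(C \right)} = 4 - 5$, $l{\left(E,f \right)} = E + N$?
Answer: $\frac{5}{13758} \approx 0.00036342$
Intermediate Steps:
$l{\left(E,f \right)} = 5 + E$ ($l{\left(E,f \right)} = E + 5 = 5 + E$)
$O{\left(C \right)} = -1$ ($O{\left(C \right)} = 4 - 5 = -1$)
$r = - \frac{249}{5}$ ($r = \frac{9}{5} + \frac{-108 - 150}{5} = \frac{9}{5} + \frac{1}{5} \left(-258\right) = \frac{9}{5} - \frac{258}{5} = - \frac{249}{5} \approx -49.8$)
$H{\left(g,s \right)} = - \frac{822}{5}$ ($H{\left(g,s \right)} = -15 + 3 \left(- \frac{249}{5}\right) = -15 - \frac{747}{5} = - \frac{822}{5}$)
$\frac{1}{H{\left(l{\left(13,-16 \right)},-237 \right)} + \left(O{\left(-3 \right)} + 55\right)^{2}} = \frac{1}{- \frac{822}{5} + \left(-1 + 55\right)^{2}} = \frac{1}{- \frac{822}{5} + 54^{2}} = \frac{1}{- \frac{822}{5} + 2916} = \frac{1}{\frac{13758}{5}} = \frac{5}{13758}$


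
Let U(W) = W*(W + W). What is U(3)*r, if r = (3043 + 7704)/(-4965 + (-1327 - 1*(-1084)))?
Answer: -32241/868 ≈ -37.144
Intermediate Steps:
U(W) = 2*W**2 (U(W) = W*(2*W) = 2*W**2)
r = -10747/5208 (r = 10747/(-4965 + (-1327 + 1084)) = 10747/(-4965 - 243) = 10747/(-5208) = 10747*(-1/5208) = -10747/5208 ≈ -2.0636)
U(3)*r = (2*3**2)*(-10747/5208) = (2*9)*(-10747/5208) = 18*(-10747/5208) = -32241/868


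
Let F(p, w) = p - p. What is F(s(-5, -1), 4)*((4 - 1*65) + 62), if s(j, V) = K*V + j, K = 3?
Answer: 0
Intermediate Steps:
s(j, V) = j + 3*V (s(j, V) = 3*V + j = j + 3*V)
F(p, w) = 0
F(s(-5, -1), 4)*((4 - 1*65) + 62) = 0*((4 - 1*65) + 62) = 0*((4 - 65) + 62) = 0*(-61 + 62) = 0*1 = 0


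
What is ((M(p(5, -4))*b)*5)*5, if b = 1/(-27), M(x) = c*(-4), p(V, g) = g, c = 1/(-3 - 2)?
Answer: -20/27 ≈ -0.74074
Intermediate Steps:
c = -⅕ (c = 1/(-5) = -⅕ ≈ -0.20000)
M(x) = ⅘ (M(x) = -⅕*(-4) = ⅘)
b = -1/27 ≈ -0.037037
((M(p(5, -4))*b)*5)*5 = (((⅘)*(-1/27))*5)*5 = -4/135*5*5 = -4/27*5 = -20/27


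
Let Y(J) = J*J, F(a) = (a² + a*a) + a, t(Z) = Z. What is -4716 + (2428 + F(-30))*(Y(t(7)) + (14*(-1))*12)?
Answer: -504278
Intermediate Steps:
F(a) = a + 2*a² (F(a) = (a² + a²) + a = 2*a² + a = a + 2*a²)
Y(J) = J²
-4716 + (2428 + F(-30))*(Y(t(7)) + (14*(-1))*12) = -4716 + (2428 - 30*(1 + 2*(-30)))*(7² + (14*(-1))*12) = -4716 + (2428 - 30*(1 - 60))*(49 - 14*12) = -4716 + (2428 - 30*(-59))*(49 - 168) = -4716 + (2428 + 1770)*(-119) = -4716 + 4198*(-119) = -4716 - 499562 = -504278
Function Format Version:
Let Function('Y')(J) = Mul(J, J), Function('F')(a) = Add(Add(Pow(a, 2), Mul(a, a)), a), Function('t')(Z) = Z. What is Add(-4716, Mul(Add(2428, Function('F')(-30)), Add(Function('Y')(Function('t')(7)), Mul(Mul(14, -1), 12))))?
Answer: -504278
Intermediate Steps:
Function('F')(a) = Add(a, Mul(2, Pow(a, 2))) (Function('F')(a) = Add(Add(Pow(a, 2), Pow(a, 2)), a) = Add(Mul(2, Pow(a, 2)), a) = Add(a, Mul(2, Pow(a, 2))))
Function('Y')(J) = Pow(J, 2)
Add(-4716, Mul(Add(2428, Function('F')(-30)), Add(Function('Y')(Function('t')(7)), Mul(Mul(14, -1), 12)))) = Add(-4716, Mul(Add(2428, Mul(-30, Add(1, Mul(2, -30)))), Add(Pow(7, 2), Mul(Mul(14, -1), 12)))) = Add(-4716, Mul(Add(2428, Mul(-30, Add(1, -60))), Add(49, Mul(-14, 12)))) = Add(-4716, Mul(Add(2428, Mul(-30, -59)), Add(49, -168))) = Add(-4716, Mul(Add(2428, 1770), -119)) = Add(-4716, Mul(4198, -119)) = Add(-4716, -499562) = -504278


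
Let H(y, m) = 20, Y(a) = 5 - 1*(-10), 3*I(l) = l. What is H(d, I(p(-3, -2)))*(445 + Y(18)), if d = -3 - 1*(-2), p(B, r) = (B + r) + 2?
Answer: 9200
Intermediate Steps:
p(B, r) = 2 + B + r
I(l) = l/3
Y(a) = 15 (Y(a) = 5 + 10 = 15)
d = -1 (d = -3 + 2 = -1)
H(d, I(p(-3, -2)))*(445 + Y(18)) = 20*(445 + 15) = 20*460 = 9200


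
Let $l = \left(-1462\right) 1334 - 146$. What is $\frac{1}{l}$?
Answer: $- \frac{1}{1950454} \approx -5.127 \cdot 10^{-7}$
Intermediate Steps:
$l = -1950454$ ($l = -1950308 - 146 = -1950454$)
$\frac{1}{l} = \frac{1}{-1950454} = - \frac{1}{1950454}$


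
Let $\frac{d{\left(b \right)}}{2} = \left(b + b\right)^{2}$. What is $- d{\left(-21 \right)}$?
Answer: $-3528$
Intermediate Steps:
$d{\left(b \right)} = 8 b^{2}$ ($d{\left(b \right)} = 2 \left(b + b\right)^{2} = 2 \left(2 b\right)^{2} = 2 \cdot 4 b^{2} = 8 b^{2}$)
$- d{\left(-21 \right)} = - 8 \left(-21\right)^{2} = - 8 \cdot 441 = \left(-1\right) 3528 = -3528$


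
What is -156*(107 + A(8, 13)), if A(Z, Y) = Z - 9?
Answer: -16536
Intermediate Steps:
A(Z, Y) = -9 + Z
-156*(107 + A(8, 13)) = -156*(107 + (-9 + 8)) = -156*(107 - 1) = -156*106 = -16536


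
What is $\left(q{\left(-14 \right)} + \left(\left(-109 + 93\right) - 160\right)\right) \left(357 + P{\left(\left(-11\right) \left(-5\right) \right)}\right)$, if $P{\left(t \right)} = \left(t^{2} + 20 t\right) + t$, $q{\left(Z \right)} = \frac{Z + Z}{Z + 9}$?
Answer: $- \frac{3865524}{5} \approx -7.7311 \cdot 10^{5}$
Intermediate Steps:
$q{\left(Z \right)} = \frac{2 Z}{9 + Z}$
$P{\left(t \right)} = t^{2} + 21 t$
$\left(q{\left(-14 \right)} + \left(\left(-109 + 93\right) - 160\right)\right) \left(357 + P{\left(\left(-11\right) \left(-5\right) \right)}\right) = \left(2 \left(-14\right) \frac{1}{9 - 14} + \left(\left(-109 + 93\right) - 160\right)\right) \left(357 + \left(-11\right) \left(-5\right) \left(21 - -55\right)\right) = \left(2 \left(-14\right) \frac{1}{-5} - 176\right) \left(357 + 55 \left(21 + 55\right)\right) = \left(2 \left(-14\right) \left(- \frac{1}{5}\right) - 176\right) \left(357 + 55 \cdot 76\right) = \left(\frac{28}{5} - 176\right) \left(357 + 4180\right) = \left(- \frac{852}{5}\right) 4537 = - \frac{3865524}{5}$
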